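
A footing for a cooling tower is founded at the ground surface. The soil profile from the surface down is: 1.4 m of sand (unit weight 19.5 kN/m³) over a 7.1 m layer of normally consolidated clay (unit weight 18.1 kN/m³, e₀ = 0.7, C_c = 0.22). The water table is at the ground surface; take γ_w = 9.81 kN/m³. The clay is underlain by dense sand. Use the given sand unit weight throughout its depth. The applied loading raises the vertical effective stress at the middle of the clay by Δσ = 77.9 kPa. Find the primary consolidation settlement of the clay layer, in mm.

Mid-depth of clay below the ground surface: z = 1.4 + 7.1/2 = 4.95 m.
Total vertical stress at mid-clay: σ_v = 19.5×1.4 + 18.1×3.55 = 91.555 kPa.
Pore pressure: u = 9.81×(4.95 − 0) = 48.56 kPa.
Initial effective stress: σ'_0 = σ_v − u = 91.555 − 48.56 = 42.995 kPa.
Final effective stress: σ'_f = σ'_0 + Δσ = 42.995 + 77.9 = 120.9 kPa.
Normally consolidated clay, so the full stress increment lies on the virgin compression line:
S_c = C_c·H/(1+e₀)·log₁₀(σ'_f/σ'_0) = 0.22×7.1/(1+0.7)×log₁₀(120.9/42.995)
    = 0.91882 × 0.44901 = 0.4126 m

S_c ≈ 413 mm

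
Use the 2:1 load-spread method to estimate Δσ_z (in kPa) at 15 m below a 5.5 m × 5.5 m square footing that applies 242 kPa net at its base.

By the 2:1 method the load spreads at 1 horizontal : 2 vertical, so at depth z the loaded area has grown by z in each plan dimension:
Δσ = qBL/((B+z)(L+z)) = 242×5.5×5.5/((5.5+15)(5.5+15)) = 17.419 kPa

Δσ_z ≈ 17.4 kPa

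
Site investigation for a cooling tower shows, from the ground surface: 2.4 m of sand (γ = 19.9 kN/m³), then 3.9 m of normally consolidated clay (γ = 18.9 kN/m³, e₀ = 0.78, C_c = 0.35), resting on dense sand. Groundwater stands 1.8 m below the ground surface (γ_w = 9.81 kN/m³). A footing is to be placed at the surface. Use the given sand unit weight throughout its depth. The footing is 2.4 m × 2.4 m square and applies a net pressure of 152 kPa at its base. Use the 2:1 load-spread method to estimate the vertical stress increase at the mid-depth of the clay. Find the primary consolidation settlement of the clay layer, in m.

Mid-depth of clay below the ground surface: z = 2.4 + 3.9/2 = 4.35 m.
Total vertical stress at mid-clay: σ_v = 19.9×2.4 + 18.9×1.95 = 84.615 kPa.
Pore pressure: u = 9.81×(4.35 − 1.8) = 25.015 kPa.
Initial effective stress: σ'_0 = σ_v − u = 84.615 − 25.015 = 59.6 kPa.
Stress increase at mid-clay by the 2:1 spreading method:
Δσ = qBL/((B+z)(L+z)) = 152×2.4×2.4/((2.4+4.35)(2.4+4.35)) = 19.216 kPa
Final effective stress: σ'_f = σ'_0 + Δσ = 59.6 + 19.216 = 78.816 kPa.
Normally consolidated clay, so the full stress increment lies on the virgin compression line:
S_c = C_c·H/(1+e₀)·log₁₀(σ'_f/σ'_0) = 0.35×3.9/(1+0.78)×log₁₀(78.816/59.6)
    = 0.76685 × 0.12137 = 0.09307 m

S_c ≈ 0.0931 m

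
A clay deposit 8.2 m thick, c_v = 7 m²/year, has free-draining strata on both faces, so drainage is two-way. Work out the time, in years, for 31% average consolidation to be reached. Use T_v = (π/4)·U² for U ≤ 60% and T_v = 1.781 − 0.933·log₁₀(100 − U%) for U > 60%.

t ≈ 0.181 years

Drainage path length: H_d = H/2 = 4.1 m (double drainage).
U ≤ 60%: T_v = (π/4)·U² = (π/4)×0.31² = 0.075477.
t = T_v·H_d²/c_v = 0.075477×4.1²/7 = 0.1813 years.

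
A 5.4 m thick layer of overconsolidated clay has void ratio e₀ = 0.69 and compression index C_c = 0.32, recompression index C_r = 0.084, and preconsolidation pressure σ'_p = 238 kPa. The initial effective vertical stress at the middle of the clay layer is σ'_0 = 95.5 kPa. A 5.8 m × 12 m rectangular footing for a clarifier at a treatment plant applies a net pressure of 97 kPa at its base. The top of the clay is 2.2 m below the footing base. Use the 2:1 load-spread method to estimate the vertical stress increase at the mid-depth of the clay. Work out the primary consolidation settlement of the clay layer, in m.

S_c ≈ 0.0385 m

Mid-depth of clay below the footing base: z = 2.2 + 5.4/2 = 4.9 m.
Stress increase at mid-clay by the 2:1 spreading method:
Δσ = qBL/((B+z)(L+z)) = 97×5.8×12/((5.8+4.9)(12+4.9)) = 37.335 kPa
Final effective stress: σ'_f = 95.5 + 37.335 = 132.84 kPa.
σ'_f = 132.84 ≤ σ'_p = 238 kPa, so the clay remains overconsolidated and only the recompression index applies:
S_c = C_r·H/(1+e₀)·log₁₀(σ'_f/σ'_0) = 0.084×5.4/1.69×log₁₀(132.84/95.5)
    = 0.26841 × 0.14333 = 0.03847 m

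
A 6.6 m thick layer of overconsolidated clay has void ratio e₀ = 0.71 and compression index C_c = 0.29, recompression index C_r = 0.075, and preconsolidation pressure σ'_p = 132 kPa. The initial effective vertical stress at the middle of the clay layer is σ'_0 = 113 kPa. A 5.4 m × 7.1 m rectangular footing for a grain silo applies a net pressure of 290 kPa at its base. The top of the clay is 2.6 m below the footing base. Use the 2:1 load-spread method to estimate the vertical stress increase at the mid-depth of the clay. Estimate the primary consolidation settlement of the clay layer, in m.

S_c ≈ 0.193 m

Mid-depth of clay below the footing base: z = 2.6 + 6.6/2 = 5.9 m.
Stress increase at mid-clay by the 2:1 spreading method:
Δσ = qBL/((B+z)(L+z)) = 290×5.4×7.1/((5.4+5.9)(7.1+5.9)) = 75.688 kPa
Final effective stress: σ'_f = 113 + 75.688 = 188.69 kPa.
σ'_f = 188.69 > σ'_p = 132 kPa, so the stress path crosses the preconsolidation pressure — recompression up to σ'_p, then virgin compression beyond:
S_c = H/(1+e₀)·[C_r·log₁₀(σ'_p/σ'_0) + C_c·log₁₀(σ'_f/σ'_p)]
    = 6.6/1.71 × [0.075×log₁₀(132/113) + 0.29×log₁₀(188.69/132)]
    = 3.8596 × [0.0050622 + 0.045001] = 0.1932 m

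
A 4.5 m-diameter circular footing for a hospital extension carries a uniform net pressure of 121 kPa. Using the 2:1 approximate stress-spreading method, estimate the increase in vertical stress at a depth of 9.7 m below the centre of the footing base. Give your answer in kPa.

By the 2:1 method the load spreads at 1 horizontal : 2 vertical, so at depth z the loaded area has grown by z in each plan dimension:
Δσ ≈ qD²/(D+z)² = 121×4.5²/(4.5+9.7)² = 12.152 kPa

Δσ_z ≈ 12.2 kPa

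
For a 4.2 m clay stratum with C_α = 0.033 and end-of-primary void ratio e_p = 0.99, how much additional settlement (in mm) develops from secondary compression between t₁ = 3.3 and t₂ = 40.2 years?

S_s ≈ 75.6 mm

Secondary compression: S_s = C_α·H/(1+e_p)·log₁₀(t₂/t₁)
S_s = 0.033×4.2/(1+0.99)×log₁₀(40.2/3.3)
    = 0.06965 × 1.086 = 0.07562 m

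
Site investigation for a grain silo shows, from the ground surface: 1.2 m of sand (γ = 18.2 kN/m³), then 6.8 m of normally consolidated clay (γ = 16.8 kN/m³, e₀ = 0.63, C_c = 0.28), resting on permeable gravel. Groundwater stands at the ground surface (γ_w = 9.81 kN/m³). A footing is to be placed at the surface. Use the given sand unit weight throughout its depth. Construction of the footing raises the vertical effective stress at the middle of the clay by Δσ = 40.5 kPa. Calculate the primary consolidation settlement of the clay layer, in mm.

S_c ≈ 399 mm

Mid-depth of clay below the ground surface: z = 1.2 + 6.8/2 = 4.6 m.
Total vertical stress at mid-clay: σ_v = 18.2×1.2 + 16.8×3.4 = 78.96 kPa.
Pore pressure: u = 9.81×(4.6 − 0) = 45.126 kPa.
Initial effective stress: σ'_0 = σ_v − u = 78.96 − 45.126 = 33.834 kPa.
Final effective stress: σ'_f = σ'_0 + Δσ = 33.834 + 40.5 = 74.334 kPa.
Normally consolidated clay, so the full stress increment lies on the virgin compression line:
S_c = C_c·H/(1+e₀)·log₁₀(σ'_f/σ'_0) = 0.28×6.8/(1+0.63)×log₁₀(74.334/33.834)
    = 1.1681 × 0.34183 = 0.3993 m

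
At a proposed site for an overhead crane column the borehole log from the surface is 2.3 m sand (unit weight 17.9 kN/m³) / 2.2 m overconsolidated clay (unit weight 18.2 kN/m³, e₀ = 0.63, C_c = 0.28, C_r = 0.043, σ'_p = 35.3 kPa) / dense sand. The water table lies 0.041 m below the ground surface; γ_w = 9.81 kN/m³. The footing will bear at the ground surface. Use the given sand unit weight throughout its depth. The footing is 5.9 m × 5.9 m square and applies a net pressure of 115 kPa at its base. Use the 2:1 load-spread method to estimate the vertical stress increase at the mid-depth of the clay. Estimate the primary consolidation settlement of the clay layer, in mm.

S_c ≈ 128 mm

Mid-depth of clay below the ground surface: z = 2.3 + 2.2/2 = 3.4 m.
Total vertical stress at mid-clay: σ_v = 17.9×2.3 + 18.2×1.1 = 61.19 kPa.
Pore pressure: u = 9.81×(3.4 − 0.041) = 32.952 kPa.
Initial effective stress: σ'_0 = σ_v − u = 61.19 − 32.952 = 28.238 kPa.
Stress increase at mid-clay by the 2:1 spreading method:
Δσ = qBL/((B+z)(L+z)) = 115×5.9×5.9/((5.9+3.4)(5.9+3.4)) = 46.285 kPa
Final effective stress: σ'_f = 28.238 + 46.285 = 74.523 kPa.
σ'_f = 74.523 > σ'_p = 35.3 kPa, so the stress path crosses the preconsolidation pressure — recompression up to σ'_p, then virgin compression beyond:
S_c = H/(1+e₀)·[C_r·log₁₀(σ'_p/σ'_0) + C_c·log₁₀(σ'_f/σ'_p)]
    = 2.2/1.63 × [0.043×log₁₀(35.3/28.238) + 0.28×log₁₀(74.523/35.3)]
    = 1.3497 × [0.0041685 + 0.090864] = 0.1283 m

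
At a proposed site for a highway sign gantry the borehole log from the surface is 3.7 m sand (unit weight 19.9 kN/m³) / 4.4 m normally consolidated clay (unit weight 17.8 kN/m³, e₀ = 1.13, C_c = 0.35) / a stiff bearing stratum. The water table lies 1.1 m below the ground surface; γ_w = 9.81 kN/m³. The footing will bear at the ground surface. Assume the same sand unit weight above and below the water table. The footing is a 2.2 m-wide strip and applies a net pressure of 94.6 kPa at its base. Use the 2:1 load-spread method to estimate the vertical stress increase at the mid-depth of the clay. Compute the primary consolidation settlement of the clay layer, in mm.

S_c ≈ 104 mm

Mid-depth of clay below the ground surface: z = 3.7 + 4.4/2 = 5.9 m.
Total vertical stress at mid-clay: σ_v = 19.9×3.7 + 17.8×2.2 = 112.79 kPa.
Pore pressure: u = 9.81×(5.9 − 1.1) = 47.088 kPa.
Initial effective stress: σ'_0 = σ_v − u = 112.79 − 47.088 = 65.702 kPa.
Stress increase at mid-clay by the 2:1 spreading method:
Δσ = qB/(B+z) = 94.6×2.2/(2.2+5.9) = 25.694 kPa
Final effective stress: σ'_f = σ'_0 + Δσ = 65.702 + 25.694 = 91.396 kPa.
Normally consolidated clay, so the full stress increment lies on the virgin compression line:
S_c = C_c·H/(1+e₀)·log₁₀(σ'_f/σ'_0) = 0.35×4.4/(1+1.13)×log₁₀(91.396/65.702)
    = 0.723 × 0.14335 = 0.1036 m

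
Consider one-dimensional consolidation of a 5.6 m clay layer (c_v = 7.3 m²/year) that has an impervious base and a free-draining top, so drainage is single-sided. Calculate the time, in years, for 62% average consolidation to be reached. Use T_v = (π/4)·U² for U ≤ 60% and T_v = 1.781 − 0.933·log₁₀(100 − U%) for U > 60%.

Drainage path length: H_d = H = 5.6 m (single drainage).
U > 60%: T_v = 1.781 − 0.933·log₁₀(100 − 62) = 0.30706.
t = T_v·H_d²/c_v = 0.30706×5.6²/7.3 = 1.319 years.

t ≈ 1.32 years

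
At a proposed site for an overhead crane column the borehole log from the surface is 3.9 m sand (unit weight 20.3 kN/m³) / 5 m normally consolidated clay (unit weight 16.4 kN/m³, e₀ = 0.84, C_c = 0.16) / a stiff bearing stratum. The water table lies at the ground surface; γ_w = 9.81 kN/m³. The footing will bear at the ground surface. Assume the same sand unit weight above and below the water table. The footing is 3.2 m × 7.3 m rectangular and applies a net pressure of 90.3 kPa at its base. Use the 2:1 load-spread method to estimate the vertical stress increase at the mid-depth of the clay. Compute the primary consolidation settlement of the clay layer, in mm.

Mid-depth of clay below the ground surface: z = 3.9 + 5/2 = 6.4 m.
Total vertical stress at mid-clay: σ_v = 20.3×3.9 + 16.4×2.5 = 120.17 kPa.
Pore pressure: u = 9.81×(6.4 − 0) = 62.784 kPa.
Initial effective stress: σ'_0 = σ_v − u = 120.17 − 62.784 = 57.386 kPa.
Stress increase at mid-clay by the 2:1 spreading method:
Δσ = qBL/((B+z)(L+z)) = 90.3×3.2×7.3/((3.2+6.4)(7.3+6.4)) = 16.039 kPa
Final effective stress: σ'_f = σ'_0 + Δσ = 57.386 + 16.039 = 73.425 kPa.
Normally consolidated clay, so the full stress increment lies on the virgin compression line:
S_c = C_c·H/(1+e₀)·log₁₀(σ'_f/σ'_0) = 0.16×5/(1+0.84)×log₁₀(73.425/57.386)
    = 0.43478 × 0.10704 = 0.04654 m

S_c ≈ 46.5 mm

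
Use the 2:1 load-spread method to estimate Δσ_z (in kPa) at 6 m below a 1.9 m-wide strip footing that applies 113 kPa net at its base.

By the 2:1 method the load spreads at 1 horizontal : 2 vertical, so at depth z the loaded area has grown by z in each plan dimension:
Δσ = qB/(B+z) = 113×1.9/(1.9+6) = 27.177 kPa

Δσ_z ≈ 27.2 kPa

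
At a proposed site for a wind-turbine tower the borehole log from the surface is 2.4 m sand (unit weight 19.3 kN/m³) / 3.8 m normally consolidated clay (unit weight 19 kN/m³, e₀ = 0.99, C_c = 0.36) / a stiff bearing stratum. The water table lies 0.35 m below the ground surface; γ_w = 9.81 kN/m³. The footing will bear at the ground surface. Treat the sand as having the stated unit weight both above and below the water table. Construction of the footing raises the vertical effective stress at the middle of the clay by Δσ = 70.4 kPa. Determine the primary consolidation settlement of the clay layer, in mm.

Mid-depth of clay below the ground surface: z = 2.4 + 3.8/2 = 4.3 m.
Total vertical stress at mid-clay: σ_v = 19.3×2.4 + 19×1.9 = 82.42 kPa.
Pore pressure: u = 9.81×(4.3 − 0.35) = 38.75 kPa.
Initial effective stress: σ'_0 = σ_v − u = 82.42 − 38.75 = 43.67 kPa.
Final effective stress: σ'_f = σ'_0 + Δσ = 43.67 + 70.4 = 114.07 kPa.
Normally consolidated clay, so the full stress increment lies on the virgin compression line:
S_c = C_c·H/(1+e₀)·log₁₀(σ'_f/σ'_0) = 0.36×3.8/(1+0.99)×log₁₀(114.07/43.67)
    = 0.68744 × 0.41699 = 0.2867 m

S_c ≈ 287 mm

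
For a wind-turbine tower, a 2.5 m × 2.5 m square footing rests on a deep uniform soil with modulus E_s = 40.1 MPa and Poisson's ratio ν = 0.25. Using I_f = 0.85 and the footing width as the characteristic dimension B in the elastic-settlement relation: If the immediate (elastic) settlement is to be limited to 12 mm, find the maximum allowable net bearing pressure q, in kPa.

E_s = 40.1 MPa = 40100 kPa.
S_e = q·B·(1−ν²)/E_s · I_f  ⇒  q = S_e·E_s / (B·(1−ν²)·I_f).
q = 0.012 × 40100 / (2.5 × 0.9375 × 0.85) = 241.5 kPa

q ≈ 242 kPa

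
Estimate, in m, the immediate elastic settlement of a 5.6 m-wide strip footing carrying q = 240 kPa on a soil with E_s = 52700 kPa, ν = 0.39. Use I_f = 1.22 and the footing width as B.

Immediate (elastic) settlement: S_e = q·B·(1−ν²)/E_s · I_f.
S_e = 240 × 5.6 × (1 − 0.39²) / 52700 × 1.22
    = 240 × 5.6 × 0.8479 / 52700 × 1.22
    = 0.02638 m

S_e ≈ 0.0264 m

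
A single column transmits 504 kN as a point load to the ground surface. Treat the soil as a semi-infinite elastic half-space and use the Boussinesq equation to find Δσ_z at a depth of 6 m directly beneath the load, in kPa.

Boussinesq vertical stress below a point load on an elastic half-space:
Δσ_z = 3P/(2πz²) · [1 + (r/z)²]^(−5/2)
r/z = 0/6 = 0; [1+(r/z)²]^(−5/2) = 1.
Δσ_z = 3×504/(2π×6²) × 1 = 6.6845 × 1 = 6.684 kPa

Δσ_z ≈ 6.68 kPa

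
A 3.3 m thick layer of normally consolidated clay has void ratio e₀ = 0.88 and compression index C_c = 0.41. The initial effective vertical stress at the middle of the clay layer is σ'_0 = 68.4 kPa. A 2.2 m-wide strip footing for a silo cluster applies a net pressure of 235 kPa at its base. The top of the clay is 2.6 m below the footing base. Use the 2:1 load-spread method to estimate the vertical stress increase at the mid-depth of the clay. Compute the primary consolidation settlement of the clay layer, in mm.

S_c ≈ 242 mm

Mid-depth of clay below the footing base: z = 2.6 + 3.3/2 = 4.25 m.
Stress increase at mid-clay by the 2:1 spreading method:
Δσ = qB/(B+z) = 235×2.2/(2.2+4.25) = 80.155 kPa
Final effective stress: σ'_f = σ'_0 + Δσ = 68.4 + 80.155 = 148.56 kPa.
Normally consolidated clay, so the full stress increment lies on the virgin compression line:
S_c = C_c·H/(1+e₀)·log₁₀(σ'_f/σ'_0) = 0.41×3.3/(1+0.88)×log₁₀(148.56/68.4)
    = 0.71968 × 0.33685 = 0.2424 m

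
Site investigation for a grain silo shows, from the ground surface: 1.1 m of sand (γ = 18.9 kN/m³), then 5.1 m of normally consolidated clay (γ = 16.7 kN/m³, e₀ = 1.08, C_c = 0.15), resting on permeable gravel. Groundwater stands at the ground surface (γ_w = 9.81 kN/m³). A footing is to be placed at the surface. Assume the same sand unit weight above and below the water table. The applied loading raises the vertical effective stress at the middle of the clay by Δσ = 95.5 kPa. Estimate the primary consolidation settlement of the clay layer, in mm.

S_c ≈ 239 mm

Mid-depth of clay below the ground surface: z = 1.1 + 5.1/2 = 3.65 m.
Total vertical stress at mid-clay: σ_v = 18.9×1.1 + 16.7×2.55 = 63.375 kPa.
Pore pressure: u = 9.81×(3.65 − 0) = 35.806 kPa.
Initial effective stress: σ'_0 = σ_v − u = 63.375 − 35.806 = 27.569 kPa.
Final effective stress: σ'_f = σ'_0 + Δσ = 27.569 + 95.5 = 123.07 kPa.
Normally consolidated clay, so the full stress increment lies on the virgin compression line:
S_c = C_c·H/(1+e₀)·log₁₀(σ'_f/σ'_0) = 0.15×5.1/(1+1.08)×log₁₀(123.07/27.569)
    = 0.36779 × 0.64973 = 0.239 m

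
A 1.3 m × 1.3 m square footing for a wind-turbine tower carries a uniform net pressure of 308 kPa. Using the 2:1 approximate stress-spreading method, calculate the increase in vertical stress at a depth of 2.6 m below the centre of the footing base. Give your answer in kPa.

Δσ_z ≈ 34.2 kPa

By the 2:1 method the load spreads at 1 horizontal : 2 vertical, so at depth z the loaded area has grown by z in each plan dimension:
Δσ = qBL/((B+z)(L+z)) = 308×1.3×1.3/((1.3+2.6)(1.3+2.6)) = 34.222 kPa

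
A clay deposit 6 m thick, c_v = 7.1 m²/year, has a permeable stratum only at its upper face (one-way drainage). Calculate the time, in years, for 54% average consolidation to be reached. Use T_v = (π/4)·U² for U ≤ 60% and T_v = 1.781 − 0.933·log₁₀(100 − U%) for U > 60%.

Drainage path length: H_d = H = 6 m (single drainage).
U ≤ 60%: T_v = (π/4)·U² = (π/4)×0.54² = 0.22902.
t = T_v·H_d²/c_v = 0.22902×6²/7.1 = 1.161 years.

t ≈ 1.16 years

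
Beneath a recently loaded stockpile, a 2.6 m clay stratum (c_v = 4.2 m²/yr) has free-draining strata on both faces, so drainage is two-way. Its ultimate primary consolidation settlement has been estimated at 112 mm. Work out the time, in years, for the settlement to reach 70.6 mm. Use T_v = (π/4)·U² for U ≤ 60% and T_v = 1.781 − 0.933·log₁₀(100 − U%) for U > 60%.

Drainage path length: H_d = H/2 = 1.3 m (double drainage).
U = S(t)/S_ult = 70.6/112 = 0.6304.
U > 60%: T_v = 1.781 − 0.933·log₁₀(100 − 63.036) = 0.31826.
t = T_v·H_d²/c_v = 0.31826×1.3²/4.2 = 0.1281 years.

t ≈ 0.128 years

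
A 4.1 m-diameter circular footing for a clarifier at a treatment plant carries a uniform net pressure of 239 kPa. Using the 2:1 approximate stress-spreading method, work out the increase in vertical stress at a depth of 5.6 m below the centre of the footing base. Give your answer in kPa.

By the 2:1 method the load spreads at 1 horizontal : 2 vertical, so at depth z the loaded area has grown by z in each plan dimension:
Δσ ≈ qD²/(D+z)² = 239×4.1²/(4.1+5.6)² = 42.699 kPa

Δσ_z ≈ 42.7 kPa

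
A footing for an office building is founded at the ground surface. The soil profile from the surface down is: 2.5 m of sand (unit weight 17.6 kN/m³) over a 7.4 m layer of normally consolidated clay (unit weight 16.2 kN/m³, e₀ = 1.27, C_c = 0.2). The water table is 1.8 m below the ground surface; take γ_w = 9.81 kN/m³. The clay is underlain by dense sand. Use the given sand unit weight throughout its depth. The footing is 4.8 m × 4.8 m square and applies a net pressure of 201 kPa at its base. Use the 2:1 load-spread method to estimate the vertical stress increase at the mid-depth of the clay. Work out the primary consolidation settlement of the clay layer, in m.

Mid-depth of clay below the ground surface: z = 2.5 + 7.4/2 = 6.2 m.
Total vertical stress at mid-clay: σ_v = 17.6×2.5 + 16.2×3.7 = 103.94 kPa.
Pore pressure: u = 9.81×(6.2 − 1.8) = 43.164 kPa.
Initial effective stress: σ'_0 = σ_v − u = 103.94 − 43.164 = 60.776 kPa.
Stress increase at mid-clay by the 2:1 spreading method:
Δσ = qBL/((B+z)(L+z)) = 201×4.8×4.8/((4.8+6.2)(4.8+6.2)) = 38.273 kPa
Final effective stress: σ'_f = σ'_0 + Δσ = 60.776 + 38.273 = 99.049 kPa.
Normally consolidated clay, so the full stress increment lies on the virgin compression line:
S_c = C_c·H/(1+e₀)·log₁₀(σ'_f/σ'_0) = 0.2×7.4/(1+1.27)×log₁₀(99.049/60.776)
    = 0.65198 × 0.21212 = 0.1383 m

S_c ≈ 0.138 m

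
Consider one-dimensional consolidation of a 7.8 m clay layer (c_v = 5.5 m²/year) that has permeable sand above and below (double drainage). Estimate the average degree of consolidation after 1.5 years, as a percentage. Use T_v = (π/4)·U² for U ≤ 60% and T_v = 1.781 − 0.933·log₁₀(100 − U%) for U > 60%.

Drainage path length: H_d = H/2 = 3.9 m (double drainage).
T_v = c_v·t/H_d² = 5.5×1.5/3.9² = 0.54241.
T_v = 0.54241 corresponds to the U > 60% branch:
U = 1 − 10^((1.781 − T_v)/0.933)/100 = 0.7874

U ≈ 78.7 %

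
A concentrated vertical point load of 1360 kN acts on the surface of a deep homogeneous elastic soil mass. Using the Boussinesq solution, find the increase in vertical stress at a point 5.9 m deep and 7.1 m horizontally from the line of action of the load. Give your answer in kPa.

Δσ_z ≈ 1.99 kPa

Boussinesq vertical stress below a point load on an elastic half-space:
Δσ_z = 3P/(2πz²) · [1 + (r/z)²]^(−5/2)
r/z = 7.1/5.9 = 1.2034; [1+(r/z)²]^(−5/2) = 0.10664.
Δσ_z = 3×1360/(2π×5.9²) × 0.10664 = 18.654 × 0.10664 = 1.989 kPa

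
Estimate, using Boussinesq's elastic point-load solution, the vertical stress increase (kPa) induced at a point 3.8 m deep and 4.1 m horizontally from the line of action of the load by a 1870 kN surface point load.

Boussinesq vertical stress below a point load on an elastic half-space:
Δσ_z = 3P/(2πz²) · [1 + (r/z)²]^(−5/2)
r/z = 4.1/3.8 = 1.0789; [1+(r/z)²]^(−5/2) = 0.14514.
Δσ_z = 3×1870/(2π×3.8²) × 0.14514 = 61.832 × 0.14514 = 8.974 kPa

Δσ_z ≈ 8.97 kPa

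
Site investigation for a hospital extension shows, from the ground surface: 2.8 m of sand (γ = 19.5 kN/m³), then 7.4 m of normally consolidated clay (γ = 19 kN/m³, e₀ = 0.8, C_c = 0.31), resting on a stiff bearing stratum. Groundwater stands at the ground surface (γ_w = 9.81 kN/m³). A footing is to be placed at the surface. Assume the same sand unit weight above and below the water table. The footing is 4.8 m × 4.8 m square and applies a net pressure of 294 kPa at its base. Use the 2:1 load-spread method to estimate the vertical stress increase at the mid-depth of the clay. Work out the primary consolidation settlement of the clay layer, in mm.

Mid-depth of clay below the ground surface: z = 2.8 + 7.4/2 = 6.5 m.
Total vertical stress at mid-clay: σ_v = 19.5×2.8 + 19×3.7 = 124.9 kPa.
Pore pressure: u = 9.81×(6.5 − 0) = 63.765 kPa.
Initial effective stress: σ'_0 = σ_v − u = 124.9 − 63.765 = 61.135 kPa.
Stress increase at mid-clay by the 2:1 spreading method:
Δσ = qBL/((B+z)(L+z)) = 294×4.8×4.8/((4.8+6.5)(4.8+6.5)) = 53.048 kPa
Final effective stress: σ'_f = σ'_0 + Δσ = 61.135 + 53.048 = 114.18 kPa.
Normally consolidated clay, so the full stress increment lies on the virgin compression line:
S_c = C_c·H/(1+e₀)·log₁₀(σ'_f/σ'_0) = 0.31×7.4/(1+0.8)×log₁₀(114.18/61.135)
    = 1.2744 × 0.2713 = 0.3457 m

S_c ≈ 346 mm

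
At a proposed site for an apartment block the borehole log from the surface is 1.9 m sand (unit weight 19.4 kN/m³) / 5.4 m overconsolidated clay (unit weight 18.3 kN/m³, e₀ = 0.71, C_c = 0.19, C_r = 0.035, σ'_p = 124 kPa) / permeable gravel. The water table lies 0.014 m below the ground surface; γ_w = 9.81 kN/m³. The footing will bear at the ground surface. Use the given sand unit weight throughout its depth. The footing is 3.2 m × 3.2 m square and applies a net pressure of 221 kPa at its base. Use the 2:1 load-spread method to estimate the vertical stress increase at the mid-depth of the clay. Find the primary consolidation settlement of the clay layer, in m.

Mid-depth of clay below the ground surface: z = 1.9 + 5.4/2 = 4.6 m.
Total vertical stress at mid-clay: σ_v = 19.4×1.9 + 18.3×2.7 = 86.27 kPa.
Pore pressure: u = 9.81×(4.6 − 0.014) = 44.989 kPa.
Initial effective stress: σ'_0 = σ_v − u = 86.27 − 44.989 = 41.281 kPa.
Stress increase at mid-clay by the 2:1 spreading method:
Δσ = qBL/((B+z)(L+z)) = 221×3.2×3.2/((3.2+4.6)(3.2+4.6)) = 37.197 kPa
Final effective stress: σ'_f = 41.281 + 37.197 = 78.478 kPa.
σ'_f = 78.478 ≤ σ'_p = 124 kPa, so the clay remains overconsolidated and only the recompression index applies:
S_c = C_r·H/(1+e₀)·log₁₀(σ'_f/σ'_0) = 0.035×5.4/1.71×log₁₀(78.478/41.281)
    = 0.11053 × 0.279 = 0.03084 m

S_c ≈ 0.0308 m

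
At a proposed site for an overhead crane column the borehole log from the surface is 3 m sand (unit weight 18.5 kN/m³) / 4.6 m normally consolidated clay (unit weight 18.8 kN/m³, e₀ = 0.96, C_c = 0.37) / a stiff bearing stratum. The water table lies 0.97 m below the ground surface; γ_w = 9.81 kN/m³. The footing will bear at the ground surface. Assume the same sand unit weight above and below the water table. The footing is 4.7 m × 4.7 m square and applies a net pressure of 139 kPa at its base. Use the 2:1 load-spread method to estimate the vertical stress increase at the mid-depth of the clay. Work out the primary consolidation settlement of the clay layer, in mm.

S_c ≈ 164 mm

Mid-depth of clay below the ground surface: z = 3 + 4.6/2 = 5.3 m.
Total vertical stress at mid-clay: σ_v = 18.5×3 + 18.8×2.3 = 98.74 kPa.
Pore pressure: u = 9.81×(5.3 − 0.97) = 42.477 kPa.
Initial effective stress: σ'_0 = σ_v − u = 98.74 − 42.477 = 56.263 kPa.
Stress increase at mid-clay by the 2:1 spreading method:
Δσ = qBL/((B+z)(L+z)) = 139×4.7×4.7/((4.7+5.3)(4.7+5.3)) = 30.705 kPa
Final effective stress: σ'_f = σ'_0 + Δσ = 56.263 + 30.705 = 86.968 kPa.
Normally consolidated clay, so the full stress increment lies on the virgin compression line:
S_c = C_c·H/(1+e₀)·log₁₀(σ'_f/σ'_0) = 0.37×4.6/(1+0.96)×log₁₀(86.968/56.263)
    = 0.86837 × 0.18914 = 0.1642 m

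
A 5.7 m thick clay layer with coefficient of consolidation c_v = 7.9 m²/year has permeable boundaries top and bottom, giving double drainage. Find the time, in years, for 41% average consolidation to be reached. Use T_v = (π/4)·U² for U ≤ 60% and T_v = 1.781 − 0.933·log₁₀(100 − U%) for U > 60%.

Drainage path length: H_d = H/2 = 2.85 m (double drainage).
U ≤ 60%: T_v = (π/4)·U² = (π/4)×0.41² = 0.13203.
t = T_v·H_d²/c_v = 0.13203×2.85²/7.9 = 0.1357 years.

t ≈ 0.136 years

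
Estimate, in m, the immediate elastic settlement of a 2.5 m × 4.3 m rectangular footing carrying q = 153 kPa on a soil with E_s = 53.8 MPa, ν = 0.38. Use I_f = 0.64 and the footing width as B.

Immediate (elastic) settlement: S_e = q·B·(1−ν²)/E_s · I_f.
E_s = 53.8 MPa = 53800 kPa.
S_e = 153 × 2.5 × (1 − 0.38²) / 53800 × 0.64
    = 153 × 2.5 × 0.8556 / 53800 × 0.64
    = 0.003893 m

S_e ≈ 0.00389 m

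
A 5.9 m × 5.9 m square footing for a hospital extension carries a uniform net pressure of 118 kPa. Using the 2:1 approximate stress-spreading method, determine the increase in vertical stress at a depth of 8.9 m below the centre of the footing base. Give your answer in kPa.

Δσ_z ≈ 18.8 kPa

By the 2:1 method the load spreads at 1 horizontal : 2 vertical, so at depth z the loaded area has grown by z in each plan dimension:
Δσ = qBL/((B+z)(L+z)) = 118×5.9×5.9/((5.9+8.9)(5.9+8.9)) = 18.753 kPa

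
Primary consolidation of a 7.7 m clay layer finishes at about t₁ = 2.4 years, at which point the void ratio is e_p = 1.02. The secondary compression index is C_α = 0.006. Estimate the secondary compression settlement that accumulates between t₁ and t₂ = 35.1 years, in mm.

Secondary compression: S_s = C_α·H/(1+e_p)·log₁₀(t₂/t₁)
S_s = 0.006×7.7/(1+1.02)×log₁₀(35.1/2.4)
    = 0.02287 × 1.165 = 0.02665 m

S_s ≈ 26.6 mm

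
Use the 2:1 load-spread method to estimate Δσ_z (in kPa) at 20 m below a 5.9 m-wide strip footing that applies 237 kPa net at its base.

Δσ_z ≈ 54 kPa

By the 2:1 method the load spreads at 1 horizontal : 2 vertical, so at depth z the loaded area has grown by z in each plan dimension:
Δσ = qB/(B+z) = 237×5.9/(5.9+20) = 53.988 kPa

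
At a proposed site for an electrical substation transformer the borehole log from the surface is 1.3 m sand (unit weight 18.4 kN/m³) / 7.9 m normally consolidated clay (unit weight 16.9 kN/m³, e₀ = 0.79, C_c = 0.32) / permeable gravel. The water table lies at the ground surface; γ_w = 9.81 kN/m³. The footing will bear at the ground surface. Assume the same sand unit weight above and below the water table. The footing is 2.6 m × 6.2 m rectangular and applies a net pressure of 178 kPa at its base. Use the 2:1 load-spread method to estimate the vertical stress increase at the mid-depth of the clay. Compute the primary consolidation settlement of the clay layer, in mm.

S_c ≈ 366 mm

Mid-depth of clay below the ground surface: z = 1.3 + 7.9/2 = 5.25 m.
Total vertical stress at mid-clay: σ_v = 18.4×1.3 + 16.9×3.95 = 90.675 kPa.
Pore pressure: u = 9.81×(5.25 − 0) = 51.503 kPa.
Initial effective stress: σ'_0 = σ_v − u = 90.675 − 51.503 = 39.172 kPa.
Stress increase at mid-clay by the 2:1 spreading method:
Δσ = qBL/((B+z)(L+z)) = 178×2.6×6.2/((2.6+5.25)(6.2+5.25)) = 31.923 kPa
Final effective stress: σ'_f = σ'_0 + Δσ = 39.172 + 31.923 = 71.095 kPa.
Normally consolidated clay, so the full stress increment lies on the virgin compression line:
S_c = C_c·H/(1+e₀)·log₁₀(σ'_f/σ'_0) = 0.32×7.9/(1+0.79)×log₁₀(71.095/39.172)
    = 1.4123 × 0.25886 = 0.3656 m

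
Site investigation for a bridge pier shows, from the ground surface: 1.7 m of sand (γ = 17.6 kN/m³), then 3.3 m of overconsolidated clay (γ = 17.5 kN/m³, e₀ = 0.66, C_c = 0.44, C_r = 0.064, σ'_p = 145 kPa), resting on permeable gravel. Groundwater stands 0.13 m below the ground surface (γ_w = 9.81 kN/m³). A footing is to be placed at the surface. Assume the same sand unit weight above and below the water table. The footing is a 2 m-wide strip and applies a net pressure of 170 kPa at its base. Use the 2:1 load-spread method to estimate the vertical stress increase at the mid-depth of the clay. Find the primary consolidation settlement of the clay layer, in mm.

S_c ≈ 66.6 mm

Mid-depth of clay below the ground surface: z = 1.7 + 3.3/2 = 3.35 m.
Total vertical stress at mid-clay: σ_v = 17.6×1.7 + 17.5×1.65 = 58.795 kPa.
Pore pressure: u = 9.81×(3.35 − 0.13) = 31.588 kPa.
Initial effective stress: σ'_0 = σ_v − u = 58.795 − 31.588 = 27.207 kPa.
Stress increase at mid-clay by the 2:1 spreading method:
Δσ = qB/(B+z) = 170×2/(2+3.35) = 63.551 kPa
Final effective stress: σ'_f = 27.207 + 63.551 = 90.758 kPa.
σ'_f = 90.758 ≤ σ'_p = 145 kPa, so the clay remains overconsolidated and only the recompression index applies:
S_c = C_r·H/(1+e₀)·log₁₀(σ'_f/σ'_0) = 0.064×3.3/1.66×log₁₀(90.758/27.207)
    = 0.12723 × 0.5232 = 0.06657 m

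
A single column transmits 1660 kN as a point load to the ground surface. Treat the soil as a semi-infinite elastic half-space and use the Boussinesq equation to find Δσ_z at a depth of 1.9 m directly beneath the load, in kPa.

Δσ_z ≈ 220 kPa

Boussinesq vertical stress below a point load on an elastic half-space:
Δσ_z = 3P/(2πz²) · [1 + (r/z)²]^(−5/2)
r/z = 0/1.9 = 0; [1+(r/z)²]^(−5/2) = 1.
Δσ_z = 3×1660/(2π×1.9²) × 1 = 219.55 × 1 = 219.6 kPa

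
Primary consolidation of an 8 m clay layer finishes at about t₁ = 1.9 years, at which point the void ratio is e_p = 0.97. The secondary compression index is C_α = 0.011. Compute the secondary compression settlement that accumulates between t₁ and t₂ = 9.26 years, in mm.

Secondary compression: S_s = C_α·H/(1+e_p)·log₁₀(t₂/t₁)
S_s = 0.011×8/(1+0.97)×log₁₀(9.26/1.9)
    = 0.04467 × 0.6879 = 0.03073 m

S_s ≈ 30.7 mm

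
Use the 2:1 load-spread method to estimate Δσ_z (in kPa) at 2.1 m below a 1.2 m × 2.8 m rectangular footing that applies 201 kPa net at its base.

Δσ_z ≈ 41.8 kPa

By the 2:1 method the load spreads at 1 horizontal : 2 vertical, so at depth z the loaded area has grown by z in each plan dimension:
Δσ = qBL/((B+z)(L+z)) = 201×1.2×2.8/((1.2+2.1)(2.8+2.1)) = 41.766 kPa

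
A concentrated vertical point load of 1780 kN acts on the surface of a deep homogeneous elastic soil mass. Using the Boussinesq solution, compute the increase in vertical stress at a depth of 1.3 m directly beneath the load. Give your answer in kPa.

Δσ_z ≈ 503 kPa

Boussinesq vertical stress below a point load on an elastic half-space:
Δσ_z = 3P/(2πz²) · [1 + (r/z)²]^(−5/2)
r/z = 0/1.3 = 0; [1+(r/z)²]^(−5/2) = 1.
Δσ_z = 3×1780/(2π×1.3²) × 1 = 502.89 × 1 = 502.9 kPa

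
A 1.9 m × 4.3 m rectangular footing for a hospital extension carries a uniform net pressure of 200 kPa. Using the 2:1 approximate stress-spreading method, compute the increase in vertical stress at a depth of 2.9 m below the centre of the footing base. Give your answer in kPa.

By the 2:1 method the load spreads at 1 horizontal : 2 vertical, so at depth z the loaded area has grown by z in each plan dimension:
Δσ = qBL/((B+z)(L+z)) = 200×1.9×4.3/((1.9+2.9)(4.3+2.9)) = 47.28 kPa

Δσ_z ≈ 47.3 kPa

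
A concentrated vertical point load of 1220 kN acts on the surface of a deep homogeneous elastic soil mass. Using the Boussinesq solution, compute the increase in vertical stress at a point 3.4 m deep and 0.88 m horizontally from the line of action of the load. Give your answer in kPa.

Boussinesq vertical stress below a point load on an elastic half-space:
Δσ_z = 3P/(2πz²) · [1 + (r/z)²]^(−5/2)
r/z = 0.88/3.4 = 0.25882; [1+(r/z)²]^(−5/2) = 0.85035.
Δσ_z = 3×1220/(2π×3.4²) × 0.85035 = 50.39 × 0.85035 = 42.85 kPa

Δσ_z ≈ 42.8 kPa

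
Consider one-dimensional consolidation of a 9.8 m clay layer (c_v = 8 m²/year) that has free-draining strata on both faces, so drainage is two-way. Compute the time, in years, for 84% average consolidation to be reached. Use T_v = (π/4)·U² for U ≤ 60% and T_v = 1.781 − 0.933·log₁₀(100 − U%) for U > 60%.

t ≈ 1.97 years

Drainage path length: H_d = H/2 = 4.9 m (double drainage).
U > 60%: T_v = 1.781 − 0.933·log₁₀(100 − 84) = 0.65756.
t = T_v·H_d²/c_v = 0.65756×4.9²/8 = 1.974 years.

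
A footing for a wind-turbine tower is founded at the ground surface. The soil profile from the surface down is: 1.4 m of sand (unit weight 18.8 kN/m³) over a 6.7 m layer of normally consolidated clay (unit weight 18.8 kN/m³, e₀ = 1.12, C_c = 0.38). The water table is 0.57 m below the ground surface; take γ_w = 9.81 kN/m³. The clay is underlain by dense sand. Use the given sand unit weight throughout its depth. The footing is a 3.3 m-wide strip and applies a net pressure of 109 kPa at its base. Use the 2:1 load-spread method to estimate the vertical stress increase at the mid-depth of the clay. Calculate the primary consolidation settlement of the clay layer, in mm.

S_c ≈ 342 mm

Mid-depth of clay below the ground surface: z = 1.4 + 6.7/2 = 4.75 m.
Total vertical stress at mid-clay: σ_v = 18.8×1.4 + 18.8×3.35 = 89.3 kPa.
Pore pressure: u = 9.81×(4.75 − 0.57) = 41.006 kPa.
Initial effective stress: σ'_0 = σ_v − u = 89.3 − 41.006 = 48.294 kPa.
Stress increase at mid-clay by the 2:1 spreading method:
Δσ = qB/(B+z) = 109×3.3/(3.3+4.75) = 44.683 kPa
Final effective stress: σ'_f = σ'_0 + Δσ = 48.294 + 44.683 = 92.977 kPa.
Normally consolidated clay, so the full stress increment lies on the virgin compression line:
S_c = C_c·H/(1+e₀)·log₁₀(σ'_f/σ'_0) = 0.38×6.7/(1+1.12)×log₁₀(92.977/48.294)
    = 1.2009 × 0.28448 = 0.3416 m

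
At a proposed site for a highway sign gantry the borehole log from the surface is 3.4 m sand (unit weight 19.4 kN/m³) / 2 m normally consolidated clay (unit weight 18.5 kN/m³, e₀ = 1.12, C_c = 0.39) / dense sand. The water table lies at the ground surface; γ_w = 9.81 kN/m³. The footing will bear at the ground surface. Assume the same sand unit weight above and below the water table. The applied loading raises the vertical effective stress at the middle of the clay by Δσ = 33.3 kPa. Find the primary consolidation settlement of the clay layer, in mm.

Mid-depth of clay below the ground surface: z = 3.4 + 2/2 = 4.4 m.
Total vertical stress at mid-clay: σ_v = 19.4×3.4 + 18.5×1 = 84.46 kPa.
Pore pressure: u = 9.81×(4.4 − 0) = 43.164 kPa.
Initial effective stress: σ'_0 = σ_v − u = 84.46 − 43.164 = 41.296 kPa.
Final effective stress: σ'_f = σ'_0 + Δσ = 41.296 + 33.3 = 74.596 kPa.
Normally consolidated clay, so the full stress increment lies on the virgin compression line:
S_c = C_c·H/(1+e₀)·log₁₀(σ'_f/σ'_0) = 0.39×2/(1+1.12)×log₁₀(74.596/41.296)
    = 0.36792 × 0.25681 = 0.09449 m

S_c ≈ 94.5 mm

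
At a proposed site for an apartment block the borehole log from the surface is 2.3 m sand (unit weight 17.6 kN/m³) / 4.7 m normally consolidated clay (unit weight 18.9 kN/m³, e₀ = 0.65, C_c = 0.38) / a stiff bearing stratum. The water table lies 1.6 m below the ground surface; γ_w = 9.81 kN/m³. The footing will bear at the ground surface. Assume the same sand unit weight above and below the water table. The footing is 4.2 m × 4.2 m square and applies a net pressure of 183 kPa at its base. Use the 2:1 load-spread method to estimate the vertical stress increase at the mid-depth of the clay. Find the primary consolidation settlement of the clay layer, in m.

Mid-depth of clay below the ground surface: z = 2.3 + 4.7/2 = 4.65 m.
Total vertical stress at mid-clay: σ_v = 17.6×2.3 + 18.9×2.35 = 84.895 kPa.
Pore pressure: u = 9.81×(4.65 − 1.6) = 29.921 kPa.
Initial effective stress: σ'_0 = σ_v − u = 84.895 − 29.921 = 54.974 kPa.
Stress increase at mid-clay by the 2:1 spreading method:
Δσ = qBL/((B+z)(L+z)) = 183×4.2×4.2/((4.2+4.65)(4.2+4.65)) = 41.216 kPa
Final effective stress: σ'_f = σ'_0 + Δσ = 54.974 + 41.216 = 96.19 kPa.
Normally consolidated clay, so the full stress increment lies on the virgin compression line:
S_c = C_c·H/(1+e₀)·log₁₀(σ'_f/σ'_0) = 0.38×4.7/(1+0.65)×log₁₀(96.19/54.974)
    = 1.0824 × 0.24297 = 0.263 m

S_c ≈ 0.263 m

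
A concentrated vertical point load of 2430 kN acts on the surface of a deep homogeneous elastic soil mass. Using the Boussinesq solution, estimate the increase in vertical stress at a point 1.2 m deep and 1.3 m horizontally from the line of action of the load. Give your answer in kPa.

Boussinesq vertical stress below a point load on an elastic half-space:
Δσ_z = 3P/(2πz²) · [1 + (r/z)²]^(−5/2)
r/z = 1.3/1.2 = 1.0833; [1+(r/z)²]^(−5/2) = 0.14356.
Δσ_z = 3×2430/(2π×1.2²) × 0.14356 = 805.72 × 0.14356 = 115.7 kPa

Δσ_z ≈ 116 kPa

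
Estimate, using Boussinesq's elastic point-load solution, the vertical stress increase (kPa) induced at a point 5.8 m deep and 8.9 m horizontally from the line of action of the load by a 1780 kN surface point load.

Δσ_z ≈ 1.23 kPa

Boussinesq vertical stress below a point load on an elastic half-space:
Δσ_z = 3P/(2πz²) · [1 + (r/z)²]^(−5/2)
r/z = 8.9/5.8 = 1.5345; [1+(r/z)²]^(−5/2) = 0.048516.
Δσ_z = 3×1780/(2π×5.8²) × 0.048516 = 25.264 × 0.048516 = 1.226 kPa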